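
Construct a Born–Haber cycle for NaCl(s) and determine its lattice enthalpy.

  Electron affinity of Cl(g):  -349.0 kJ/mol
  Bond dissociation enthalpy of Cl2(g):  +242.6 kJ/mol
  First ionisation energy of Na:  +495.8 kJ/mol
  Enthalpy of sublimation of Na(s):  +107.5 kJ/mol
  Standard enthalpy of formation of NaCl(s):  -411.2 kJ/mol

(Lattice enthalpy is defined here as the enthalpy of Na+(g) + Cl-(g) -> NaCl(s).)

ΔHf° = 1·ΔHsub + 1·(ΣIE) + 1/2·D(Cl2) + 1·EA + U
-411.2 = 1·(+107.5) + 1·(+495.8) + 1/2·(+242.6) + 1·(-349.0) + U
U = -411.2 − (+375.6) = -786.8 kJ/mol

U = -786.8 kJ/mol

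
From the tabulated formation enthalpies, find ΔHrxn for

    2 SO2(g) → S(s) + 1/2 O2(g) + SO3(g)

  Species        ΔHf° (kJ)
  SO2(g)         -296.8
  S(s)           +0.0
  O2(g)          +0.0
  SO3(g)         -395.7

ΔHrxn = 197.9 kJ

Products: 1·(+0.0) + 1/2·(+0.0) + 1·(-395.7) = -395.7
Reactants: 2·(-296.8) = -593.6
ΔHrxn = (-395.7) − (-593.6) = 197.9 kJ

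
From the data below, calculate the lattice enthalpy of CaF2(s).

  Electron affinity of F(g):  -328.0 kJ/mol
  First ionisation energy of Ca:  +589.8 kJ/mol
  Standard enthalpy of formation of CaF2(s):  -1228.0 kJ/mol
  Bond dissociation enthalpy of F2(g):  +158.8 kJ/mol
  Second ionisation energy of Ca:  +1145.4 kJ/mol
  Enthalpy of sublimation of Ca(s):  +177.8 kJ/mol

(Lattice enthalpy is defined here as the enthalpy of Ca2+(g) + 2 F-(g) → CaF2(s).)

U = -2643.8 kJ/mol

ΔHf° = 1·ΔHsub + 1·(ΣIE) + 1·D(F2) + 2·EA + U
-1228.0 = 1·(+177.8) + 1·(+1735.2) + 1·(+158.8) + 2·(-328.0) + U
U = -1228.0 − (+1415.8) = -2643.8 kJ/mol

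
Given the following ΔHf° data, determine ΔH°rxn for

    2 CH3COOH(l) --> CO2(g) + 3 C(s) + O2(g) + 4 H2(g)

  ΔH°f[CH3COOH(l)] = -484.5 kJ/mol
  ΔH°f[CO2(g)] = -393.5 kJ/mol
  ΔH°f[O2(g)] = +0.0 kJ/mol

ΔH°rxn = Σ nΔHf°(products) − Σ nΔHf°(reactants).
Products: 1·(-393.5) + 3·(+0.0) + 1·(+0.0) + 4·(+0.0) = -393.5
Reactants: 2·(-484.5) = -969.0
ΔH°rxn = (-393.5) − (-969.0) = 575.5 kJ/mol

ΔH°rxn = 575.5 kJ/mol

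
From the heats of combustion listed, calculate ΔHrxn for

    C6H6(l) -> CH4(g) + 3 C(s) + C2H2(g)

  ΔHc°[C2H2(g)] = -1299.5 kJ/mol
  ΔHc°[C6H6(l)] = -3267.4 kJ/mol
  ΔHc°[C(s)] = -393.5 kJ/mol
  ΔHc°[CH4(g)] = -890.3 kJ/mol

ΔHrxn = 102.9 kJ/mol

With combustion enthalpies, reactants minus products:
= [1·(-3267.4)] − [1·(-890.3) + 3·(-393.5) + 1·(-1299.5)]
= 102.9 kJ/mol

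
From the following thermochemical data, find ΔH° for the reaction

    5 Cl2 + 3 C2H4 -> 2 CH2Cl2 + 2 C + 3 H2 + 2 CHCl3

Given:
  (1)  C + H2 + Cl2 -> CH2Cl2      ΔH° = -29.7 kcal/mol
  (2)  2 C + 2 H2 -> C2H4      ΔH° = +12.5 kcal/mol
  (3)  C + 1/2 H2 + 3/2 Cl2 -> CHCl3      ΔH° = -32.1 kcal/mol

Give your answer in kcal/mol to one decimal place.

(1) × 2 (scale by 2 for the 2 CH2Cl2): (2)·(-29.7) = -59.4 kcal/mol
(2) reversed and × 3 (C2H4 must end up as a reactant; ×3 to match 3 C2H4 in the target): (-3)·(+12.5) = -37.5 kcal/mol
(3) × 2 (scale by 2 for the 2 CHCl3): (2)·(-32.1) = -64.2 kcal/mol
Combining the equations, ΔH° = (-59.4) + (-37.5) + (-64.2) = -161.1 kcal/mol

ΔH° = -161.1 kcal/mol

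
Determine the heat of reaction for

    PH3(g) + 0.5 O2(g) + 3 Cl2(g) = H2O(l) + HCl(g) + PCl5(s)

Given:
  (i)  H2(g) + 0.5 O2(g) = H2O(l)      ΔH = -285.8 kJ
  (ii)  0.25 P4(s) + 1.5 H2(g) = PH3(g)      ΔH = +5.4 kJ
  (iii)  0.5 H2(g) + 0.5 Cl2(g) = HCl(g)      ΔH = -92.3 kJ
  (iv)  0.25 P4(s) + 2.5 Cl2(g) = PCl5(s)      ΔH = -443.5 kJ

(i) as written (H2O(l) already on the product side): -285.8 kJ
(ii) reversed (PH3(g) must end up as a reactant): -5.4 kJ
(iii) as written (HCl(g) already on the product side): -92.3 kJ
(iv) as written (PCl5(s) already on the product side): -443.5 kJ
By Hess's law, ΔH = (1)·(-285.8) + (-1)·(+5.4) + (1)·(-92.3) + (1)·(-443.5) = -827.0 kJ

ΔH = -827.0 kJ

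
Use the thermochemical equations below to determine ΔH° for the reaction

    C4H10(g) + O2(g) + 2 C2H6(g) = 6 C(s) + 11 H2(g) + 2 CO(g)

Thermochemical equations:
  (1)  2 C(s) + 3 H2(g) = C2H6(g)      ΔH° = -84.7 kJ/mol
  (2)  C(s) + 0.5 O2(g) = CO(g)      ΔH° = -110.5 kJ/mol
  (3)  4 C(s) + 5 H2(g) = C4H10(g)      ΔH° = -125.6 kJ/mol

ΔH° = 74.0 kJ/mol

(1) reversed and × 2: (-2)·(-84.7) = +169.4 kJ/mol
(2) × 2: (2)·(-110.5) = -221.0 kJ/mol
(3) reversed: +125.6 kJ/mol
ΔH° = (-2)·(-84.7) + (2)·(-110.5) + (-1)·(-125.6) = 74.0 kJ/mol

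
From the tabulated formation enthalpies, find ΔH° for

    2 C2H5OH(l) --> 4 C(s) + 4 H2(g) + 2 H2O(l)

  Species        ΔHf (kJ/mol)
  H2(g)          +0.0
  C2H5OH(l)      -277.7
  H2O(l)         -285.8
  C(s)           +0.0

ΔH° = -16.2 kJ/mol

Products: 4·(+0.0) + 4·(+0.0) + 2·(-285.8) = -571.6
Reactants: 2·(-277.7) = -555.4
ΔH° = (-571.6) − (-555.4) = -16.2 kJ/mol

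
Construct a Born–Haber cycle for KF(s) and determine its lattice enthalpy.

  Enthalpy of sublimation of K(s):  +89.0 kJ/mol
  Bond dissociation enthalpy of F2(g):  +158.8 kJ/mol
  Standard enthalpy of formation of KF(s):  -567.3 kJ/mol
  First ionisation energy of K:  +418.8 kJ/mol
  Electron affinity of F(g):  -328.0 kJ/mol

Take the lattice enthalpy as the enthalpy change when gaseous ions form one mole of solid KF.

U = -826.5 kJ/mol

ΔHf° = 1·ΔHsub + 1·(ΣIE) + 1/2·D(F2) + 1·EA + U
-567.3 = 1·(+89.0) + 1·(+418.8) + 1/2·(+158.8) + 1·(-328.0) + U
U = -567.3 − (+259.2) = -826.5 kJ/mol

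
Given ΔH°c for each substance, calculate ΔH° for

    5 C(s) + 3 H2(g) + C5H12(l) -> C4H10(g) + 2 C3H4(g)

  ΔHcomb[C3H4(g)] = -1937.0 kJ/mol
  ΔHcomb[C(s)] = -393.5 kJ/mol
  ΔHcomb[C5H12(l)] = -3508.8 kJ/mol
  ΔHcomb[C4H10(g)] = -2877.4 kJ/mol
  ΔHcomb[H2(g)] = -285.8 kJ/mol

ΔH° = 417.7 kJ/mol

With combustion enthalpies, reactants minus products:
= [5·(-393.5) + 3·(-285.8) + 1·(-3508.8)] − [1·(-2877.4) + 2·(-1937.0)]
= 417.7 kJ/mol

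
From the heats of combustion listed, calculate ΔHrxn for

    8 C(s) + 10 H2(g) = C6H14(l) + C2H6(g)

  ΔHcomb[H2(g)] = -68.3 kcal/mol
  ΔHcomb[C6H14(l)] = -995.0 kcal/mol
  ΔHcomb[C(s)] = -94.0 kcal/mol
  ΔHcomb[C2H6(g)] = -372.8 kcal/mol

ΔHrxn = -67.2 kcal/mol

Using ΔH = Σ nΔHc°(reactants) − Σ nΔHc°(products):
= [8·(-94.0) + 10·(-68.3)] − [1·(-995.0) + 1·(-372.8)]
= -67.2 kcal/mol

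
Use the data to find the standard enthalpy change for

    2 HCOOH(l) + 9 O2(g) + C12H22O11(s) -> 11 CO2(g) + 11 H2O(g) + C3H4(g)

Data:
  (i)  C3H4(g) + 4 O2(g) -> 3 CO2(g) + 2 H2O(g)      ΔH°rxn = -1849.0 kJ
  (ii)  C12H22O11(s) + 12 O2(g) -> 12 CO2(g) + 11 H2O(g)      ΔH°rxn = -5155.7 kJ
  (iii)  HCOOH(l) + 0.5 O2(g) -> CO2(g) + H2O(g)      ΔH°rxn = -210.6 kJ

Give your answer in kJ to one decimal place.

ΔH°rxn = -3727.9 kJ

(i) reversed (C3H4(g) must end up as a product): +1849.0 kJ
(ii) as written (C12H22O11(s) already on the reactant side): -5155.7 kJ
(iii) × 2 (×2 to match 2 HCOOH(l) in the target): (2)·(-210.6) = -421.2 kJ
By Hess's law, ΔH°rxn = (+1849.0) + (-5155.7) + (-421.2) = -3727.9 kJ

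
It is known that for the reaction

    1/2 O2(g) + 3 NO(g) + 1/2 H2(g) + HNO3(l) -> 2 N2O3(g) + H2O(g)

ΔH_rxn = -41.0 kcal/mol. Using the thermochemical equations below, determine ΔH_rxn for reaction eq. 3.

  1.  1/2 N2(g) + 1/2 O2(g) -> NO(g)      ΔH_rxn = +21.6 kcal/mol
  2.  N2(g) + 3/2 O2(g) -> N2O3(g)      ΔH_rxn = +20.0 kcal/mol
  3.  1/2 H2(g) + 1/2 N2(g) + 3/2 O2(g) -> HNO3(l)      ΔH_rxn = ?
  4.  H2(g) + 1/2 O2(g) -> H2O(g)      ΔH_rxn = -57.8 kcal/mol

ΔH_rxn = -41.6 kcal/mol

eq. 1 reversed and × 3 (NO(g) must end up as a reactant; ×3 to match 3 NO(g) in the target): (-3)·(+21.6) = -64.8 kcal/mol
eq. 2 × 2 (scale by 2 for the 2 N2O3(g)): (2)·(+20.0) = +40.0 kcal/mol
eq. 3 reversed (reverse to put HNO3(l) on the reactant side): contributes −x
eq. 4 as written (H2O(g) already on the product side): -57.8 kcal/mol
-41.0 = (-64.8) + (+40.0) + (-57.8) − x
x = (-41.0 − (-82.6)) / (-1) = -41.6 kcal/mol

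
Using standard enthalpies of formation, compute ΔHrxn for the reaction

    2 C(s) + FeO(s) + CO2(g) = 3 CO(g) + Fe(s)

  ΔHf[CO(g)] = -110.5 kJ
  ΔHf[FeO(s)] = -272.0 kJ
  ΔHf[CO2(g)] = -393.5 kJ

ΔHrxn = 334.0 kJ

Products: 3·(-110.5) + 1·(+0.0) = -331.5
Reactants: 2·(+0.0) + 1·(-272.0) + 1·(-393.5) = -665.5
ΔHrxn = (-331.5) − (-665.5) = 334.0 kJ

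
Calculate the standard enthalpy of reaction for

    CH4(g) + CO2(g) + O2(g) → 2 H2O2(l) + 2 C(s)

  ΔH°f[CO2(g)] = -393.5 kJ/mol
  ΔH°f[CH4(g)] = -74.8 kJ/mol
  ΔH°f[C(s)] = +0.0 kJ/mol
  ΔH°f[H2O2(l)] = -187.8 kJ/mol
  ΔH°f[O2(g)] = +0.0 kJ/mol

ΔH°rxn = 92.7 kJ/mol

ΔH°rxn = Σ nΔHf°(products) − Σ nΔHf°(reactants).
Products: 2·(-187.8) + 2·(+0.0) = -375.6
Reactants: 1·(-74.8) + 1·(-393.5) + 1·(+0.0) = -468.3
ΔH°rxn = (-375.6) − (-468.3) = 92.7 kJ/mol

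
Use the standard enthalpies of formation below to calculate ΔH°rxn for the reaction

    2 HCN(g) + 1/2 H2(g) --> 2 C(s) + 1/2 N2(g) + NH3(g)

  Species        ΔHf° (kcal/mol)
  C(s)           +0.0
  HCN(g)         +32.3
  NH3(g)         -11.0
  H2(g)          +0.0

Products: 2·(+0.0) + 1/2·(+0.0) + 1·(-11.0) = -11.0
Reactants: 2·(+32.3) + 1/2·(+0.0) = +64.6
ΔH°rxn = (-11.0) − (+64.6) = -75.6 kcal/mol

ΔH°rxn = -75.6 kcal/mol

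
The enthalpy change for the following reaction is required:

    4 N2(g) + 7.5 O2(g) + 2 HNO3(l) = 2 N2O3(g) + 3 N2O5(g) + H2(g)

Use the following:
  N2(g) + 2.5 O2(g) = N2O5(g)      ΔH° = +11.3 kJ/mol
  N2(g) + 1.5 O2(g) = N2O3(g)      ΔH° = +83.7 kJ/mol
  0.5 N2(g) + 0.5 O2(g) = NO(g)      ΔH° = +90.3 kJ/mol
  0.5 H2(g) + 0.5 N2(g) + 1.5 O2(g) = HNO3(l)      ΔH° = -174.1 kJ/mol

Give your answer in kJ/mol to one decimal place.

ΔH° = 549.5 kJ/mol

equation 1 × 3: (3)·(+11.3) = +33.9 kJ/mol
equation 2 × 2: (2)·(+83.7) = +167.4 kJ/mol
equation 3: not needed.
equation 4 reversed and × 2: (-2)·(-174.1) = +348.2 kJ/mol
By Hess's law, ΔH° = (3)·(+11.3) + (2)·(+83.7) + (-2)·(-174.1) = 549.5 kJ/mol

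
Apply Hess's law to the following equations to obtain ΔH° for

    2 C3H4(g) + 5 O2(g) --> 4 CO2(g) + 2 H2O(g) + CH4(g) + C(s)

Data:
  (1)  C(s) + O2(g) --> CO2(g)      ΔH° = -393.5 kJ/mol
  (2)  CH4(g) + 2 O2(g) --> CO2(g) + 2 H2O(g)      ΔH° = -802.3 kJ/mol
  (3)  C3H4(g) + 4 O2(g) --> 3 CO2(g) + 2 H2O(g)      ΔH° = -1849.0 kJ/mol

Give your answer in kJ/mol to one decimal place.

ΔH° = -2502.2 kJ/mol

(1) reversed: +393.5 kJ/mol
(2) reversed: +802.3 kJ/mol
(3) × 2: (2)·(-1849.0) = -3698.0 kJ/mol
Since enthalpy is a state function, ΔH° = (-1)·(-393.5) + (-1)·(-802.3) + (2)·(-1849.0) = -2502.2 kJ/mol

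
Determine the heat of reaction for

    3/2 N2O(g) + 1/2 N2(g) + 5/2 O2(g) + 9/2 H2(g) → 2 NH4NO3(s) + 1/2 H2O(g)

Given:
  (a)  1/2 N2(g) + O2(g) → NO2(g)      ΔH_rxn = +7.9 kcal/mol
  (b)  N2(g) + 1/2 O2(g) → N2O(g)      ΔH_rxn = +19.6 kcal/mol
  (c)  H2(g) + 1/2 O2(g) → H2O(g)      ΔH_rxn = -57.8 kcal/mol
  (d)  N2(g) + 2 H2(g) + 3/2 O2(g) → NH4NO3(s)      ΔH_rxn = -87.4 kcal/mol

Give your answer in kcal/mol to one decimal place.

ΔH_rxn = -233.1 kcal/mol

(a): not needed.
(b) reversed and × 3/2: (-3/2)·(+19.6) = -29.4 kcal/mol
(c) × 1/2: (1/2)·(-57.8) = -28.9 kcal/mol
(d) × 2: (2)·(-87.4) = -174.8 kcal/mol
Combining the equations, ΔH_rxn = (-3/2)·(+19.6) + (1/2)·(-57.8) + (2)·(-87.4) = -233.1 kcal/mol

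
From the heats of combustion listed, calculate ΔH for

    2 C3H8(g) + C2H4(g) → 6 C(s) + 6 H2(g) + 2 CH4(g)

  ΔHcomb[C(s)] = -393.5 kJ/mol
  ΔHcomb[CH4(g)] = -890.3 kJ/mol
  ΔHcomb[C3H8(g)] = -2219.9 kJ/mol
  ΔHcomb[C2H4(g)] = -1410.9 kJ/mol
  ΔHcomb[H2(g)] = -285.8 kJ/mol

Using ΔH = Σ nΔHc°(reactants) − Σ nΔHc°(products):
= [2·(-2219.9) + 1·(-1410.9)] − [6·(-393.5) + 6·(-285.8) + 2·(-890.3)]
= 5.7 kJ/mol

ΔH = 5.7 kJ/mol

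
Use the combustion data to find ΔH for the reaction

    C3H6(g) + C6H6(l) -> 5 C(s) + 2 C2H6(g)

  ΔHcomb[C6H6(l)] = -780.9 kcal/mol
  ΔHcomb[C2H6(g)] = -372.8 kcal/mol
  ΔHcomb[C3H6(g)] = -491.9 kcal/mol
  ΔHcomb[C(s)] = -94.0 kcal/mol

ΔH = -57.2 kcal/mol

Using ΔH = Σ nΔHc°(reactants) − Σ nΔHc°(products):
= [1·(-491.9) + 1·(-780.9)] − [5·(-94.0) + 2·(-372.8)]
= -57.2 kcal/mol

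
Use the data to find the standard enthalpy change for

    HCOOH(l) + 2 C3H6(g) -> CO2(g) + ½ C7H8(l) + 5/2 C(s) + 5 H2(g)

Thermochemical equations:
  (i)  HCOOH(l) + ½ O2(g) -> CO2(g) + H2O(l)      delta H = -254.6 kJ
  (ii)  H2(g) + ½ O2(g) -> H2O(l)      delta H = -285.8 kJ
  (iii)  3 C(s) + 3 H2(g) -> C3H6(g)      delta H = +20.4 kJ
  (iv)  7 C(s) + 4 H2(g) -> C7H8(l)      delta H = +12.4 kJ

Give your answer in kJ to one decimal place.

delta H = -3.4 kJ

(i) as written (HCOOH(l) already on the reactant side): -254.6 kJ
(ii) reversed: +285.8 kJ
(iii) reversed and × 2 (reverse to put C3H6(g) on the reactant side; scale by 2 for the 2 C3H6(g)): (-2)·(+20.4) = -40.8 kJ
(iv) × 1/2 (scale by 1/2 for the 1/2 C7H8(l)): (1/2)·(+12.4) = +6.2 kJ
Since enthalpy is a state function, delta H = (-254.6) + (+285.8) + (-40.8) + (+6.2) = -3.4 kJ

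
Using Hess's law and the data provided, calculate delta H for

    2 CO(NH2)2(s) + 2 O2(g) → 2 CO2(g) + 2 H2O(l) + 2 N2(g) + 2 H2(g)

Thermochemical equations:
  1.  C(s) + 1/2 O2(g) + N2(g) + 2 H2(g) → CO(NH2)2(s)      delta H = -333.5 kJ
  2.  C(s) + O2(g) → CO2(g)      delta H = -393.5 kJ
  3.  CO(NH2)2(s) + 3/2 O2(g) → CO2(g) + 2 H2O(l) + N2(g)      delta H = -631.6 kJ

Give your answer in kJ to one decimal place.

delta H = -691.6 kJ

eq. 1 reversed (reverse to put H2(g) on the product side): +333.5 kJ
eq. 2 as written: -393.5 kJ
eq. 3 as written (H2O(l) already on the product side): -631.6 kJ
Since enthalpy is a state function, delta H = (+333.5) + (-393.5) + (-631.6) = -691.6 kJ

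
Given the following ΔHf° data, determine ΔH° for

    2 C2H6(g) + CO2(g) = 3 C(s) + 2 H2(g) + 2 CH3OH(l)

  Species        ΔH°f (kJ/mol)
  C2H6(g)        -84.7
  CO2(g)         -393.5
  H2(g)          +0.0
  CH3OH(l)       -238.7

Products: 3·(+0.0) + 2·(+0.0) + 2·(-238.7) = -477.4
Reactants: 2·(-84.7) + 1·(-393.5) = -562.9
ΔH° = (-477.4) − (-562.9) = 85.5 kJ/mol

ΔH° = 85.5 kJ/mol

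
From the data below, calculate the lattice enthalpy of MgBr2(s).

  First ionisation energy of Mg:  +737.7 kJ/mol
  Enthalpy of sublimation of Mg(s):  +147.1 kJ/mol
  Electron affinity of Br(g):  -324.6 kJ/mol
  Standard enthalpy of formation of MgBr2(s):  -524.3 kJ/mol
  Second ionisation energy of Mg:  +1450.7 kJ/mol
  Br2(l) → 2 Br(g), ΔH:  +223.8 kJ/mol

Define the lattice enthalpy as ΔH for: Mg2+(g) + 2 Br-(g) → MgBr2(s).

ΔHf° = 1·ΔHsub + 1·(ΣIE) + 1·D(Br2) + 2·EA + U
-524.3 = 1·(+147.1) + 1·(+2188.4) + 1·(+223.8) + 2·(-324.6) + U
U = -524.3 − (+1910.1) = -2434.4 kJ/mol

U = -2434.4 kJ/mol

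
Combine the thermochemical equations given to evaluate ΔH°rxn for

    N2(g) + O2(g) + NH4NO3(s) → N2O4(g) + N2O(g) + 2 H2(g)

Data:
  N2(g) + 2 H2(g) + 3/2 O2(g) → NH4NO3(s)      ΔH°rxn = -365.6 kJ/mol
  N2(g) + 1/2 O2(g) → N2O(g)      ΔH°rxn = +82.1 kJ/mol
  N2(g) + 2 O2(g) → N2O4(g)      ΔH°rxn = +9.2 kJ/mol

ΔH°rxn = 456.9 kJ/mol

equation 1 reversed: +365.6 kJ/mol
equation 2 as written: +82.1 kJ/mol
equation 3 as written: +9.2 kJ/mol
Combining the equations, ΔH°rxn = (-1)·(-365.6) + (1)·(+82.1) + (1)·(+9.2) = 456.9 kJ/mol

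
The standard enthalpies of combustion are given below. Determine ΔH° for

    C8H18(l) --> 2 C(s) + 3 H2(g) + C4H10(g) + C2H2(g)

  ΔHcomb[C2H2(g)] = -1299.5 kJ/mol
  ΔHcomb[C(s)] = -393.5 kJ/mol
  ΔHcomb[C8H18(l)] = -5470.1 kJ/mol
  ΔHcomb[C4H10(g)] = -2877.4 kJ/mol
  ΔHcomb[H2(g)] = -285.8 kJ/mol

Using ΔH = Σ nΔHc°(reactants) − Σ nΔHc°(products):
= [1·(-5470.1)] − [2·(-393.5) + 3·(-285.8) + 1·(-2877.4) + 1·(-1299.5)]
= 351.2 kJ/mol

ΔH° = 351.2 kJ/mol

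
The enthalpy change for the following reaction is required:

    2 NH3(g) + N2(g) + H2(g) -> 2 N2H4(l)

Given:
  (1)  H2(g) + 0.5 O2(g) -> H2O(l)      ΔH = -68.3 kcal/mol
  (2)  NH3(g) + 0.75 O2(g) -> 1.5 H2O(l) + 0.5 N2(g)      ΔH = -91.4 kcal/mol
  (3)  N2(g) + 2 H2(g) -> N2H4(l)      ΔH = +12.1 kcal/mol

(1) reversed and × 3: (-3)·(-68.3) = +204.9 kcal/mol
(2) × 2 (×2 to match 2 NH3(g) in the target): (2)·(-91.4) = -182.8 kcal/mol
(3) × 2 (×2 to match 2 N2H4(l) in the target): (2)·(+12.1) = +24.2 kcal/mol
Since enthalpy is a state function, ΔH = (-3)·(-68.3) + (2)·(-91.4) + (2)·(+12.1) = 46.3 kcal/mol

ΔH = 46.3 kcal/mol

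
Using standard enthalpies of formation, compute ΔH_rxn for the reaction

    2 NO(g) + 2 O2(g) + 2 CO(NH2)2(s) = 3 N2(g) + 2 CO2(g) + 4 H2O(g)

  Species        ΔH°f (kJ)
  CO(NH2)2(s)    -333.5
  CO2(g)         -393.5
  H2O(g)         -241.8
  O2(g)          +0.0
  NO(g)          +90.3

Products: 3·(+0.0) + 2·(-393.5) + 4·(-241.8) = -1754.2
Reactants: 2·(+90.3) + 2·(+0.0) + 2·(-333.5) = -486.4
ΔH_rxn = (-1754.2) − (-486.4) = -1267.8 kJ

ΔH_rxn = -1267.8 kJ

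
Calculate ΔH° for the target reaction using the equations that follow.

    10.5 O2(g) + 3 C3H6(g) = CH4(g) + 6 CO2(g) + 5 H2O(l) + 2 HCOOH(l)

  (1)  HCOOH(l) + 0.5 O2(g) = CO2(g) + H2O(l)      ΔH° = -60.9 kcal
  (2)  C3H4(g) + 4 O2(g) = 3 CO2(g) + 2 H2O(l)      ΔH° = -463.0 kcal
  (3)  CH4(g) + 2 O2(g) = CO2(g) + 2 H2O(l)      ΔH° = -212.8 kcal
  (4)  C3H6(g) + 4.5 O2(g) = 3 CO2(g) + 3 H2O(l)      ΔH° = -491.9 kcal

ΔH° = -1141.1 kcal

(1) reversed and × 2: (-2)·(-60.9) = +121.8 kcal
(2): not needed.
(3) reversed: +212.8 kcal
(4) × 3: (3)·(-491.9) = -1475.7 kcal
Combining the equations, ΔH° = (-2)·(-60.9) + (-1)·(-212.8) + (3)·(-491.9) = -1141.1 kcal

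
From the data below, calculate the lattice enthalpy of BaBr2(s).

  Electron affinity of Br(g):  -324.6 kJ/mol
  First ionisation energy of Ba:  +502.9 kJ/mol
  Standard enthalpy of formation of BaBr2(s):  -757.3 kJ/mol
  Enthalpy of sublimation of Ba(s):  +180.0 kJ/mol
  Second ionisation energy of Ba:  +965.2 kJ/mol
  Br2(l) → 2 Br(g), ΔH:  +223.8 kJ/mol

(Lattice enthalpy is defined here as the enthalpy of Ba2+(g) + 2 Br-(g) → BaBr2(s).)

U = -1980.0 kJ/mol

ΔHf° = 1·ΔHsub + 1·(ΣIE) + 1·D(Br2) + 2·EA + U
-757.3 = 1·(+180.0) + 1·(+1468.1) + 1·(+223.8) + 2·(-324.6) + U
U = -757.3 − (+1222.7) = -1980.0 kJ/mol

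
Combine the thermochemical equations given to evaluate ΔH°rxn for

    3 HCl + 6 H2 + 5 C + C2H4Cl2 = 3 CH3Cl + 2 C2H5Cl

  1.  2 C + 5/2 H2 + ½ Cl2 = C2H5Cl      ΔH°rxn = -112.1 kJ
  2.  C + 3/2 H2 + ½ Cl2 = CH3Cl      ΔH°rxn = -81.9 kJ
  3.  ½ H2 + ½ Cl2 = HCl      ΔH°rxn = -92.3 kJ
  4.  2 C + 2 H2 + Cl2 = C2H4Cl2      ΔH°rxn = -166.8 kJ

ΔH°rxn = -26.2 kJ

eq. 1 × 2 (×2 to match 2 C2H5Cl in the target): (2)·(-112.1) = -224.2 kJ
eq. 2 × 3 (scale by 3 for the 3 CH3Cl): (3)·(-81.9) = -245.7 kJ
eq. 3 reversed and × 3 (reverse to put HCl on the reactant side; ×3 to match 3 HCl in the target): (-3)·(-92.3) = +276.9 kJ
eq. 4 reversed (reverse to put C2H4Cl2 on the reactant side): +166.8 kJ
ΔH°rxn = (2)·(-112.1) + (3)·(-81.9) + (-3)·(-92.3) + (-1)·(-166.8) = -26.2 kJ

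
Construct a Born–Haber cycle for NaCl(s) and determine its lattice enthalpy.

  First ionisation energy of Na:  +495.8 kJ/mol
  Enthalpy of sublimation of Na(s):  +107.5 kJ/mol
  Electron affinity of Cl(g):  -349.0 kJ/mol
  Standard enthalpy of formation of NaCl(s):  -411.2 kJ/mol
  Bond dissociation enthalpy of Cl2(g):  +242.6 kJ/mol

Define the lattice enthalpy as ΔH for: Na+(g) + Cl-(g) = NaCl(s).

U = -786.8 kJ/mol

ΔHf° = 1·ΔHsub + 1·(ΣIE) + 1/2·D(Cl2) + 1·EA + U
-411.2 = 1·(+107.5) + 1·(+495.8) + 1/2·(+242.6) + 1·(-349.0) + U
U = -411.2 − (+375.6) = -786.8 kJ/mol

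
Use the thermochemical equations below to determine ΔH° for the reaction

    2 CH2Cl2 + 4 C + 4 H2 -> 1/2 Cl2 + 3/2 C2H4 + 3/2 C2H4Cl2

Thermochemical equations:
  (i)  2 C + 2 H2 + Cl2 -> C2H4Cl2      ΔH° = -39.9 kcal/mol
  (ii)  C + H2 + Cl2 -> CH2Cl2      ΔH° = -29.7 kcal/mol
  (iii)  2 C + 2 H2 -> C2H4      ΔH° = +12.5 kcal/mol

ΔH° = 18.3 kcal/mol

(i) × 3/2: (3/2)·(-39.9) = -59.85 kcal/mol
(ii) reversed and × 2: (-2)·(-29.7) = +59.4 kcal/mol
(iii) × 3/2: (3/2)·(+12.5) = +18.75 kcal/mol
Combining the equations, ΔH° = (-59.85) + (+59.4) + (+18.75) = 18.3 kcal/mol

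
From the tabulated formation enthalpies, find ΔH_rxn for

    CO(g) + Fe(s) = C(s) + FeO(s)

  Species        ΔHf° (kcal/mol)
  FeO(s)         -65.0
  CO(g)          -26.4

ΔH_rxn = -38.6 kcal/mol

Products: 1·(+0.0) + 1·(-65.0) = -65.0
Reactants: 1·(-26.4) + 1·(+0.0) = -26.4
ΔH_rxn = (-65.0) − (-26.4) = -38.6 kcal/mol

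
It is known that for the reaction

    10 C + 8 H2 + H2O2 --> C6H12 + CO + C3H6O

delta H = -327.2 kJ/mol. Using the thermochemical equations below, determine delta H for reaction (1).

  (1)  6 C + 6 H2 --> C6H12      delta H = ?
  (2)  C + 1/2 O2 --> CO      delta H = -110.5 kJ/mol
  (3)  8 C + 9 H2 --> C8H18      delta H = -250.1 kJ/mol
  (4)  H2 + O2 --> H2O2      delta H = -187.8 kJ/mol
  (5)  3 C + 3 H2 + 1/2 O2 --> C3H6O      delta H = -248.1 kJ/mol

delta H = -156.4 kJ/mol

(1) as written (C6H12 already on the product side): contributes x
(2) as written (CO already on the product side): -110.5 kJ/mol
(3): not needed (C8H18 appears nowhere else).
(4) reversed (H2O2 must end up as a reactant): +187.8 kJ/mol
(5) as written (C3H6O already on the product side): -248.1 kJ/mol
-327.2 = (-110.5) + (+187.8) + (-248.1) + x
x = (-327.2 − (-170.8)) / (1) = -156.4 kJ/mol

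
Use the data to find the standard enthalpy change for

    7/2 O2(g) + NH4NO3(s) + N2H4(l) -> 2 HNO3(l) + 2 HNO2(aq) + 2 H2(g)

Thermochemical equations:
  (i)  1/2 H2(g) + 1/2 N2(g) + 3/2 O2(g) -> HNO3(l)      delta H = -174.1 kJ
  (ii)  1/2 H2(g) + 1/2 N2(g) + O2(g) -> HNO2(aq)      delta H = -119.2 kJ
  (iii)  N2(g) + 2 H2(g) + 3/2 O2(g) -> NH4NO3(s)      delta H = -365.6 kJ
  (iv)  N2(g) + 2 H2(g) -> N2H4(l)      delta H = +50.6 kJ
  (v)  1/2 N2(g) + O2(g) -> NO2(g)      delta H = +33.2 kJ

(i) × 2 (×2 to match 2 HNO3(l) in the target): (2)·(-174.1) = -348.2 kJ
(ii) × 2 (scale by 2 for the 2 HNO2(aq)): (2)·(-119.2) = -238.4 kJ
(iii) reversed (NH4NO3(s) must end up as a reactant): +365.6 kJ
(iv) reversed (reverse to put N2H4(l) on the reactant side): -50.6 kJ
(v): not needed (NO2(g) appears nowhere else).
delta H = (-348.2) + (-238.4) + (+365.6) + (-50.6) = -271.6 kJ

delta H = -271.6 kJ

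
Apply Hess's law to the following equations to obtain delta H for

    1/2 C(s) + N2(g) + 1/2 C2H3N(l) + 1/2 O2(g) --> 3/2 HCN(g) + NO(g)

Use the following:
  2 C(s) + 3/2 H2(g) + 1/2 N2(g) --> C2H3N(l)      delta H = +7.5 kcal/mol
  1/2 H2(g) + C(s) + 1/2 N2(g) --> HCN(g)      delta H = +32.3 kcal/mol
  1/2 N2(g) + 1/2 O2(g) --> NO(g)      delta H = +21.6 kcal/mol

equation 1 reversed and × 1/2 (reverse to put C2H3N(l) on the reactant side; ×1/2 to match 1/2 C2H3N(l) in the target): (-1/2)·(+7.5) = -3.75 kcal/mol
equation 2 × 3/2 (×3/2 to match 3/2 HCN(g) in the target): (3/2)·(+32.3) = +48.45 kcal/mol
equation 3 as written (NO(g) already on the product side): +21.6 kcal/mol
Summing the manipulated equations, delta H = (-1/2)·(+7.5) + (3/2)·(+32.3) + (1)·(+21.6) = 66.3 kcal/mol

delta H = 66.3 kcal/mol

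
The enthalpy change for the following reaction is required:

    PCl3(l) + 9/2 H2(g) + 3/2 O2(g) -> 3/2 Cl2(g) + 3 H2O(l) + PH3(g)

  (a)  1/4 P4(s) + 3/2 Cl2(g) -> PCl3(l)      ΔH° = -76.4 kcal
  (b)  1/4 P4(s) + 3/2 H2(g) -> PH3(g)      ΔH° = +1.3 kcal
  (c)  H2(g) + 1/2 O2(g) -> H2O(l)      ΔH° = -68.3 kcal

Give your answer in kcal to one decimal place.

(a) reversed (reverse to put PCl3(l) on the reactant side): +76.4 kcal
(b) as written (PH3(g) already on the product side): +1.3 kcal
(c) × 3 (×3 to match 3 H2O(l) in the target): (3)·(-68.3) = -204.9 kcal
Combining the equations, ΔH° = (+76.4) + (+1.3) + (-204.9) = -127.2 kcal

ΔH° = -127.2 kcal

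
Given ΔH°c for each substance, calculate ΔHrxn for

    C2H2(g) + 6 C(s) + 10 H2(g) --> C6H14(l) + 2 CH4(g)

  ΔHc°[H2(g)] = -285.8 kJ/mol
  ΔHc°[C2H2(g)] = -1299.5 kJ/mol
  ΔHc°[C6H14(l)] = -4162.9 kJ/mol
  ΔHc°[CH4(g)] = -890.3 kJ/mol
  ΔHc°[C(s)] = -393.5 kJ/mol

With combustion enthalpies, reactants minus products:
= [1·(-1299.5) + 6·(-393.5) + 10·(-285.8)] − [1·(-4162.9) + 2·(-890.3)]
= -575.0 kJ/mol

ΔHrxn = -575.0 kJ/mol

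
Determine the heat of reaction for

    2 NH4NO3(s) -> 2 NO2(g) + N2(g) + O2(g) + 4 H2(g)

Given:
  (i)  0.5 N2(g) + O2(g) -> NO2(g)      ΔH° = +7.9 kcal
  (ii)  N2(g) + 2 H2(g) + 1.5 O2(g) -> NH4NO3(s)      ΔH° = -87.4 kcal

ΔH° = 190.6 kcal

(i) × 2: (2)·(+7.9) = +15.8 kcal
(ii) reversed and × 2: (-2)·(-87.4) = +174.8 kcal
By Hess's law, ΔH° = (+15.8) + (+174.8) = 190.6 kcal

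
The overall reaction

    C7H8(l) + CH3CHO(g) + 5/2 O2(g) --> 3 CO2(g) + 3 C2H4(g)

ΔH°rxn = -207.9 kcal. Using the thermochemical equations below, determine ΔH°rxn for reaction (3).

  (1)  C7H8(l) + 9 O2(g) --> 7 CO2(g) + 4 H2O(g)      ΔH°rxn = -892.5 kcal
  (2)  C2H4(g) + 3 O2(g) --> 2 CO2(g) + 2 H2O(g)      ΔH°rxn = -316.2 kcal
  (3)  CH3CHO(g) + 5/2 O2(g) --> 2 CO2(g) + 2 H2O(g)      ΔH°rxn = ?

(1) as written: -892.5 kcal
(2) reversed and × 3: (-3)·(-316.2) = +948.6 kcal
(3) as written: contributes x
-207.9 = (-892.5) + (+948.6) + x
x = (-207.9 − (+56.1)) / (1) = -264.0 kcal

ΔH°rxn = -264.0 kcal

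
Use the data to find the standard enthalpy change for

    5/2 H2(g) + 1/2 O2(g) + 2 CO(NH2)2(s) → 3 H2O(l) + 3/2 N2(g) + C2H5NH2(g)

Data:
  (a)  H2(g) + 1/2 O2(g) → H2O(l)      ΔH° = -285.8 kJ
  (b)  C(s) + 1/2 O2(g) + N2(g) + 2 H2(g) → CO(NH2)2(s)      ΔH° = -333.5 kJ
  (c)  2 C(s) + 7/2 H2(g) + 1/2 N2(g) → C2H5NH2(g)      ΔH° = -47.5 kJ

ΔH° = -237.9 kJ

(a) × 3: (3)·(-285.8) = -857.4 kJ
(b) reversed and × 2: (-2)·(-333.5) = +667.0 kJ
(c) as written: -47.5 kJ
ΔH° = (3)·(-285.8) + (-2)·(-333.5) + (1)·(-47.5) = -237.9 kJ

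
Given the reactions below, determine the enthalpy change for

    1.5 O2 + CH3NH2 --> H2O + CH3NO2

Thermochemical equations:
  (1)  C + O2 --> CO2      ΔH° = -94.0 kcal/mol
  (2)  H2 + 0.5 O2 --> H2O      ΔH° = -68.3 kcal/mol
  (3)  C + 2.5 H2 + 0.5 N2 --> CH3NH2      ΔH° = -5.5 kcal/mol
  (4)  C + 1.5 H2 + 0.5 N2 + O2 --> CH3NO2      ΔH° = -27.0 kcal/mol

ΔH° = -89.8 kcal/mol

(1): not needed.
(2) as written: -68.3 kcal/mol
(3) reversed: +5.5 kcal/mol
(4) as written: -27.0 kcal/mol
ΔH° = (-68.3) + (+5.5) + (-27.0) = -89.8 kcal/mol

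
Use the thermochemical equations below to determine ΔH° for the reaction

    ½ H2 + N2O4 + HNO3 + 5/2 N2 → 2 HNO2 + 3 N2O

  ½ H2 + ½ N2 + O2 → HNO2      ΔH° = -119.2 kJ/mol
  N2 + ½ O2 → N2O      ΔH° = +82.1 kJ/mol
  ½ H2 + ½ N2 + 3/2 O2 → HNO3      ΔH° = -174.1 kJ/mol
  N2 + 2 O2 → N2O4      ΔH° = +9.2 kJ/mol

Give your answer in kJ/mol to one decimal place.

ΔH° = 172.8 kJ/mol

equation 1 × 2: (2)·(-119.2) = -238.4 kJ/mol
equation 2 × 3: (3)·(+82.1) = +246.3 kJ/mol
equation 3 reversed: +174.1 kJ/mol
equation 4 reversed: -9.2 kJ/mol
ΔH° = (2)·(-119.2) + (3)·(+82.1) + (-1)·(-174.1) + (-1)·(+9.2) = 172.8 kJ/mol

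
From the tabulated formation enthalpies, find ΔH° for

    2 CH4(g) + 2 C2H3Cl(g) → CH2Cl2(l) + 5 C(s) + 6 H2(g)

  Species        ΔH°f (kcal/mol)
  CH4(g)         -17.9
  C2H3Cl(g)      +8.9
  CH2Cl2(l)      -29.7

ΔH° = -11.7 kcal/mol

Products: 1·(-29.7) + 5·(+0.0) + 6·(+0.0) = -29.7
Reactants: 2·(-17.9) + 2·(+8.9) = -18.0
ΔH° = (-29.7) − (-18.0) = -11.7 kcal/mol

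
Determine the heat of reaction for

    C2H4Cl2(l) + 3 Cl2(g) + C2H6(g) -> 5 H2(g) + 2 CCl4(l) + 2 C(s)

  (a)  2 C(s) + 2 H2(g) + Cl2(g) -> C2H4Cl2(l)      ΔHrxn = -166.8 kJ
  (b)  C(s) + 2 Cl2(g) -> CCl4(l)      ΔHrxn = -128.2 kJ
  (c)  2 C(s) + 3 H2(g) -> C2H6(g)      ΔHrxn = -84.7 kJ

(a) reversed (C2H4Cl2(l) must end up as a reactant): +166.8 kJ
(b) × 2 (×2 to match 2 CCl4(l) in the target): (2)·(-128.2) = -256.4 kJ
(c) reversed (reverse to put C2H6(g) on the reactant side): +84.7 kJ
ΔHrxn = (-1)·(-166.8) + (2)·(-128.2) + (-1)·(-84.7) = -4.9 kJ

ΔHrxn = -4.9 kJ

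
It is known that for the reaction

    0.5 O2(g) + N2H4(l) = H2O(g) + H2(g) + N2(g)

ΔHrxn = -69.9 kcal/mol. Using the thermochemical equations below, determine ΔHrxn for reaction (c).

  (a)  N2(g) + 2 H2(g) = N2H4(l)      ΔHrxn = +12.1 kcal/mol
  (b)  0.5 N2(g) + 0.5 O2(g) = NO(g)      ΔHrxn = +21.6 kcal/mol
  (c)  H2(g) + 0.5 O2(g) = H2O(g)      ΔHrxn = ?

(a) reversed (reverse to put N2H4(l) on the reactant side): -12.1 kcal/mol
(b): not needed (NO(g) appears nowhere else).
(c) as written (H2O(g) already on the product side): contributes x
-69.9 = (-12.1) + x
x = (-69.9 − (-12.1)) / (1) = -57.8 kcal/mol

ΔHrxn = -57.8 kcal/mol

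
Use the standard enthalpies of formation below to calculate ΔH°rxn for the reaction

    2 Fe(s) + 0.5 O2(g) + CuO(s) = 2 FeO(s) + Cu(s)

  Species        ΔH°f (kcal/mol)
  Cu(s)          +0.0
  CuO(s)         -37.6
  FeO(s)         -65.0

Products: 2·(-65.0) + 1·(+0.0) = -130.0
Reactants: 2·(+0.0) + 1/2·(+0.0) + 1·(-37.6) = -37.6
ΔH°rxn = (-130.0) − (-37.6) = -92.4 kcal/mol

ΔH°rxn = -92.4 kcal/mol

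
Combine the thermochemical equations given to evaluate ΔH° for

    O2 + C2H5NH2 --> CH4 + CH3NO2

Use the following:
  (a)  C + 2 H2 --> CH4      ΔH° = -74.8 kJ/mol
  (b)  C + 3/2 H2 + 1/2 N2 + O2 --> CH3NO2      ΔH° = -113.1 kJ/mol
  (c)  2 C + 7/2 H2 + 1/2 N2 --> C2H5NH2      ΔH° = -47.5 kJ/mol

ΔH° = -140.4 kJ/mol

(a) as written (CH4 already on the product side): -74.8 kJ/mol
(b) as written (CH3NO2 already on the product side): -113.1 kJ/mol
(c) reversed (C2H5NH2 must end up as a reactant): +47.5 kJ/mol
Since enthalpy is a state function, ΔH° = (1)·(-74.8) + (1)·(-113.1) + (-1)·(-47.5) = -140.4 kJ/mol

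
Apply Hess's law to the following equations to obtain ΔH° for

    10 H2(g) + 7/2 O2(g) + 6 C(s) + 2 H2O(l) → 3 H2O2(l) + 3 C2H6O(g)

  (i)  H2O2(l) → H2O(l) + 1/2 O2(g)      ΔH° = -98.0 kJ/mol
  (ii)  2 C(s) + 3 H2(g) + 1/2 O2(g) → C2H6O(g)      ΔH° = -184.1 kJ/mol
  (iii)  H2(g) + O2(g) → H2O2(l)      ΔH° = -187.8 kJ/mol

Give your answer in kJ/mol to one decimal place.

(i) reversed and × 2 (reverse to put H2O(l) on the reactant side; ×2 to match 2 H2O(l) in the target): (-2)·(-98.0) = +196.0 kJ/mol
(ii) × 3 (scale by 3 for the 3 C2H6O(g)): (3)·(-184.1) = -552.3 kJ/mol
(iii) as written: -187.8 kJ/mol
ΔH° = (-2)·(-98.0) + (3)·(-184.1) + (1)·(-187.8) = -544.1 kJ/mol

ΔH° = -544.1 kJ/mol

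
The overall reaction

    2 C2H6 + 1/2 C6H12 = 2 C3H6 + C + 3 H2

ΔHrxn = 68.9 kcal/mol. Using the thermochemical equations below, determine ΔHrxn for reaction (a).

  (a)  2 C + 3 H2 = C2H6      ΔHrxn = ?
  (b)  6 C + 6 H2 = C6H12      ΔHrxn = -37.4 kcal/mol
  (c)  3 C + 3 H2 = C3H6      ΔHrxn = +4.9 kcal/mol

(a) reversed and × 2 (C2H6 must end up as a reactant; ×2 to match 2 C2H6 in the target): contributes −2·x
(b) reversed and × 1/2 (C6H12 must end up as a reactant; ×1/2 to match 1/2 C6H12 in the target): (-1/2)·(-37.4) = +18.7 kcal/mol
(c) × 2 (×2 to match 2 C3H6 in the target): (2)·(+4.9) = +9.8 kcal/mol
+68.9 = (+18.7) + (+9.8) − 2·x
x = (+68.9 − (+28.5)) / (-2) = -20.2 kcal/mol

ΔHrxn = -20.2 kcal/mol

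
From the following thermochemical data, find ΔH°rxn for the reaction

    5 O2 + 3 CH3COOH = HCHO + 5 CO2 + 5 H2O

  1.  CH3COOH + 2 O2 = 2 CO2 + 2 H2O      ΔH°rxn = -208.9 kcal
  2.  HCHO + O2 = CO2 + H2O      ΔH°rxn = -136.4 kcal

eq. 1 × 3 (×3 to match 3 CH3COOH in the target): (3)·(-208.9) = -626.7 kcal
eq. 2 reversed (reverse to put HCHO on the product side): +136.4 kcal
ΔH°rxn = (-626.7) + (+136.4) = -490.3 kcal

ΔH°rxn = -490.3 kcal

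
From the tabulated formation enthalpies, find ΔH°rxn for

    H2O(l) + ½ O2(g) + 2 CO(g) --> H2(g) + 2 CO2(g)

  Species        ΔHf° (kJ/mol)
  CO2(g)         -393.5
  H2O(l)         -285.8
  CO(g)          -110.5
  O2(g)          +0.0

ΔH°rxn = -280.2 kJ/mol

Products: 1·(+0.0) + 2·(-393.5) = -787.0
Reactants: 1·(-285.8) + 1/2·(+0.0) + 2·(-110.5) = -506.8
ΔH°rxn = (-787.0) − (-506.8) = -280.2 kJ/mol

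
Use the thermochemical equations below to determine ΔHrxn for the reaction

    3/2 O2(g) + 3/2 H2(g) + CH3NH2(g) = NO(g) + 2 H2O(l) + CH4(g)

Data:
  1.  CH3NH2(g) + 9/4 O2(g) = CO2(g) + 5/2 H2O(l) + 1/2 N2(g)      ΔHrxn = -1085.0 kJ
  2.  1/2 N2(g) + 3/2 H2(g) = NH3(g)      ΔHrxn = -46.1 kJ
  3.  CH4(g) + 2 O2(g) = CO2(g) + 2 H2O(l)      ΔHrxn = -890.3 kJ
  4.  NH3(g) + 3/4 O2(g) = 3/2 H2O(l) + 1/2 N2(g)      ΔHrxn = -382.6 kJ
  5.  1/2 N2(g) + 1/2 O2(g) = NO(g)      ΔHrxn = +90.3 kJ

ΔHrxn = -533.1 kJ

eq. 1 as written: -1085.0 kJ
eq. 2 as written: -46.1 kJ
eq. 3 reversed: +890.3 kJ
eq. 4 as written: -382.6 kJ
eq. 5 as written: +90.3 kJ
ΔHrxn = (1)·(-1085.0) + (1)·(-46.1) + (-1)·(-890.3) + (1)·(-382.6) + (1)·(+90.3) = -533.1 kJ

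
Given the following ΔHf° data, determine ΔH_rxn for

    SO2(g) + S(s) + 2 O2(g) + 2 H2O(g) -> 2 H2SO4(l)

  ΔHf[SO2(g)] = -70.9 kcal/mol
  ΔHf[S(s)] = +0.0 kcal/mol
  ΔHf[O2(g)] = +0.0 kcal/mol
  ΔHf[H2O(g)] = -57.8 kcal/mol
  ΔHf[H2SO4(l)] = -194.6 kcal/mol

ΔH_rxn = -202.7 kcal/mol

Products: 2·(-194.6) = -389.2
Reactants: 1·(-70.9) + 1·(+0.0) + 2·(+0.0) + 2·(-57.8) = -186.5
ΔH_rxn = (-389.2) − (-186.5) = -202.7 kcal/mol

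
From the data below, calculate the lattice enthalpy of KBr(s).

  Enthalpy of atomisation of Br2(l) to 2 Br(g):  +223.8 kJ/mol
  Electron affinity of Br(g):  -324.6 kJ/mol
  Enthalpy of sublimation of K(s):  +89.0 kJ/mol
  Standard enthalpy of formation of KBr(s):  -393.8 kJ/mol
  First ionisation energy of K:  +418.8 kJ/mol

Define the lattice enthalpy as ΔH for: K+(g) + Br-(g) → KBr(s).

ΔHf° = 1·ΔHsub + 1·(ΣIE) + 1/2·D(Br2) + 1·EA + U
-393.8 = 1·(+89.0) + 1·(+418.8) + 1/2·(+223.8) + 1·(-324.6) + U
U = -393.8 − (+295.1) = -688.9 kJ/mol

U = -688.9 kJ/mol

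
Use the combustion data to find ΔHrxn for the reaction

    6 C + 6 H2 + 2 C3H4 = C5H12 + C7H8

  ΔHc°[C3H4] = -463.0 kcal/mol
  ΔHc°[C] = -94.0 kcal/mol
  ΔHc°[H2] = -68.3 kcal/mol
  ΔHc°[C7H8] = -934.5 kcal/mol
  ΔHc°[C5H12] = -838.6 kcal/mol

Using ΔH = Σ nΔHc°(reactants) − Σ nΔHc°(products):
= [6·(-94.0) + 6·(-68.3) + 2·(-463.0)] − [1·(-838.6) + 1·(-934.5)]
= -126.7 kcal/mol

ΔHrxn = -126.7 kcal/mol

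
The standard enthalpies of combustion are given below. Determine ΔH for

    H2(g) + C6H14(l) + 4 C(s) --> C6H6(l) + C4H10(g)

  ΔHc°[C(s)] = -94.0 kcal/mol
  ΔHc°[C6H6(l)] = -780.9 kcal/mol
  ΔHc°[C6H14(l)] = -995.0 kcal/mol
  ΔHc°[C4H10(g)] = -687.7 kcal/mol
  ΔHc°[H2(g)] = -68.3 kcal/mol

ΔH = 29.3 kcal/mol

Using ΔH = Σ nΔHc°(reactants) − Σ nΔHc°(products):
= [1·(-68.3) + 1·(-995.0) + 4·(-94.0)] − [1·(-780.9) + 1·(-687.7)]
= 29.3 kcal/mol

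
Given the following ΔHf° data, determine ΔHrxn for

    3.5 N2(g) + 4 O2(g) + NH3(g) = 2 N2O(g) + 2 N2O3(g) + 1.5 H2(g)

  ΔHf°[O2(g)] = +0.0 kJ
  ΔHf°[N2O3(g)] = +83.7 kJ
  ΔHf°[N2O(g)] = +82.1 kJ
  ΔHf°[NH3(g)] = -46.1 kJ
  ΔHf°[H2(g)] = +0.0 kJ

ΔH°rxn = Σ nΔHf°(products) − Σ nΔHf°(reactants).
Products: 2·(+82.1) + 2·(+83.7) + 3/2·(+0.0) = +331.6
Reactants: 7/2·(+0.0) + 4·(+0.0) + 1·(-46.1) = -46.1
ΔHrxn = (+331.6) − (-46.1) = 377.7 kJ

ΔHrxn = 377.7 kJ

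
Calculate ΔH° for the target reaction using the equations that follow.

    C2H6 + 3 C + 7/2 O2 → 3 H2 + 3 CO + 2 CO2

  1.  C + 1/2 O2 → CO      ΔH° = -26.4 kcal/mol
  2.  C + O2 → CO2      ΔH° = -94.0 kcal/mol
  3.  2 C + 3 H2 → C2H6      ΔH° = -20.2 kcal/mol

ΔH° = -247.0 kcal/mol

eq. 1 × 3 (scale by 3 for the 3 CO): (3)·(-26.4) = -79.2 kcal/mol
eq. 2 × 2 (scale by 2 for the 2 CO2): (2)·(-94.0) = -188.0 kcal/mol
eq. 3 reversed (reverse to put C2H6 on the reactant side): +20.2 kcal/mol
ΔH° = (3)·(-26.4) + (2)·(-94.0) + (-1)·(-20.2) = -247.0 kcal/mol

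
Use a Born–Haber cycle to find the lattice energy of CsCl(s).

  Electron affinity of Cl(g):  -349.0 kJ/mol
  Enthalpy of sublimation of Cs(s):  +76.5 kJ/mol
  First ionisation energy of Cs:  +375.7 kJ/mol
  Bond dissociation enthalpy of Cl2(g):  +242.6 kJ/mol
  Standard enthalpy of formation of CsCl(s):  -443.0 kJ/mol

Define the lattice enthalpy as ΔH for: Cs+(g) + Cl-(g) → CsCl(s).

ΔHf° = 1·ΔHsub + 1·(ΣIE) + 1/2·D(Cl2) + 1·EA + U
-443.0 = 1·(+76.5) + 1·(+375.7) + 1/2·(+242.6) + 1·(-349.0) + U
U = -443.0 − (+224.5) = -667.5 kJ/mol

U = -667.5 kJ/mol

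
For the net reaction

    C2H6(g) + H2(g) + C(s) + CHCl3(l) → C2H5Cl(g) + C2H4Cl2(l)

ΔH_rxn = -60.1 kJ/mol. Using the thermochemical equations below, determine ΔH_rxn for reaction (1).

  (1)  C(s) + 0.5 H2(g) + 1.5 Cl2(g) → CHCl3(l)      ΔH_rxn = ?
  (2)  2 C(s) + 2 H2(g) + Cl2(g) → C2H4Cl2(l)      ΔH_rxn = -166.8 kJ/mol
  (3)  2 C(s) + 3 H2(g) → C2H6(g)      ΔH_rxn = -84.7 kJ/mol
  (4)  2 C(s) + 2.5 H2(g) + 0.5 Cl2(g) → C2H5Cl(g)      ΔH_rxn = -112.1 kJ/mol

ΔH_rxn = -134.1 kJ/mol

(1) reversed (reverse to put CHCl3(l) on the reactant side): contributes −x
(2) as written (C2H4Cl2(l) already on the product side): -166.8 kJ/mol
(3) reversed (C2H6(g) must end up as a reactant): +84.7 kJ/mol
(4) as written (C2H5Cl(g) already on the product side): -112.1 kJ/mol
-60.1 = (-166.8) + (+84.7) + (-112.1) − x
x = (-60.1 − (-194.2)) / (-1) = -134.1 kJ/mol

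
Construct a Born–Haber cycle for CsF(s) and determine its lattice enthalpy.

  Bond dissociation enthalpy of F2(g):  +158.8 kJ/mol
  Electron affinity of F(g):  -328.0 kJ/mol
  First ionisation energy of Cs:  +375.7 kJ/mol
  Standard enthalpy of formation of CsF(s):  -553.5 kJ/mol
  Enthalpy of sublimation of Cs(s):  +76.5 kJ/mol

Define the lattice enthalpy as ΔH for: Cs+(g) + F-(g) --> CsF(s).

ΔHf° = 1·ΔHsub + 1·(ΣIE) + 1/2·D(F2) + 1·EA + U
-553.5 = 1·(+76.5) + 1·(+375.7) + 1/2·(+158.8) + 1·(-328.0) + U
U = -553.5 − (+203.6) = -757.1 kJ/mol

U = -757.1 kJ/mol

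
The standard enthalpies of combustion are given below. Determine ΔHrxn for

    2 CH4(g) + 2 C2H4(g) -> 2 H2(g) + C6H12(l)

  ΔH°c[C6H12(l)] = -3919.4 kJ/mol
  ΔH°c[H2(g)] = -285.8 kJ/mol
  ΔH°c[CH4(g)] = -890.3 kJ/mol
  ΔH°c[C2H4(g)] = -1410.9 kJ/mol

ΔHrxn = -111.4 kJ/mol

With combustion enthalpies, reactants minus products:
= [2·(-890.3) + 2·(-1410.9)] − [2·(-285.8) + 1·(-3919.4)]
= -111.4 kJ/mol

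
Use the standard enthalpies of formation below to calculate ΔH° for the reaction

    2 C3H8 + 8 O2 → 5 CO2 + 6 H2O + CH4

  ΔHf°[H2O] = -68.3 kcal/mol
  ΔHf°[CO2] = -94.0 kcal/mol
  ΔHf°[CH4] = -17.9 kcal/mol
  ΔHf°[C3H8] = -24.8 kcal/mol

ΔH°rxn = Σ nΔHf°(products) − Σ nΔHf°(reactants).
Products: 5·(-94.0) + 6·(-68.3) + 1·(-17.9) = -897.7
Reactants: 2·(-24.8) + 8·(+0.0) = -49.6
ΔH° = (-897.7) − (-49.6) = -848.1 kcal/mol

ΔH° = -848.1 kcal/mol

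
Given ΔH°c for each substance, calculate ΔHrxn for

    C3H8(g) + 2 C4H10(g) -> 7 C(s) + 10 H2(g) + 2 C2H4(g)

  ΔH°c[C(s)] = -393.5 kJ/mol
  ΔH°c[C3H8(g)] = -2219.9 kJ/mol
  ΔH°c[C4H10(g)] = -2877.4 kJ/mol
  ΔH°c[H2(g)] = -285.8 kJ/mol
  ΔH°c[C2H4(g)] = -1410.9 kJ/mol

ΔHrxn = 459.6 kJ/mol

Using ΔH = Σ nΔHc°(reactants) − Σ nΔHc°(products):
= [1·(-2219.9) + 2·(-2877.4)] − [7·(-393.5) + 10·(-285.8) + 2·(-1410.9)]
= 459.6 kJ/mol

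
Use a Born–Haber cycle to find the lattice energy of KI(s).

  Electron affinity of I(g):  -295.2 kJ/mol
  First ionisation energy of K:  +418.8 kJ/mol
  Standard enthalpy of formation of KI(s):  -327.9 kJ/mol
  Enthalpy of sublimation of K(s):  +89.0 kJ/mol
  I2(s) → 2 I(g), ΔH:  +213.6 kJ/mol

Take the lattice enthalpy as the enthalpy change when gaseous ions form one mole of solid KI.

ΔHf° = 1·ΔHsub + 1·(ΣIE) + 1/2·D(I2) + 1·EA + U
-327.9 = 1·(+89.0) + 1·(+418.8) + 1/2·(+213.6) + 1·(-295.2) + U
U = -327.9 − (+319.4) = -647.3 kJ/mol

U = -647.3 kJ/mol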